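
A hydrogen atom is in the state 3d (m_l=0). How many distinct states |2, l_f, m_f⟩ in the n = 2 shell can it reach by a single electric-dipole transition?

3

E1 requires Δl = ±1, so l_f ∈ {1, 3}; with 0 ≤ l_f ≤ n_f−1 = 1, the allowed l_f values are {1}.
For l_f = 1: m_f ∈ {m_i−1, m_i, m_i+1} ∩ [−1, 1] = {-1, 0, 1} → 3 states.
Total: 3.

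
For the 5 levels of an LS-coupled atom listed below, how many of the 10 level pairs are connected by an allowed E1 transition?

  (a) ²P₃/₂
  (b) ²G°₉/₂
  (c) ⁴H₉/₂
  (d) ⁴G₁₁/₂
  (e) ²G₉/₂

1

(a)–(b): forbidden (ΔL, ΔJ).
(a)–(c): forbidden (parity, ΔS, ΔL, ΔJ).
(a)–(d): forbidden (parity, ΔS, ΔL, ΔJ).
(a)–(e): forbidden (parity, ΔL, ΔJ).
(b)–(c): forbidden (ΔS).
(b)–(d): forbidden (ΔS).
(b)–(e): allowed.
(c)–(d): forbidden (parity).
(c)–(e): forbidden (parity, ΔS).
(d)–(e): forbidden (parity, ΔS).
Allowed pairs: 1 of 10.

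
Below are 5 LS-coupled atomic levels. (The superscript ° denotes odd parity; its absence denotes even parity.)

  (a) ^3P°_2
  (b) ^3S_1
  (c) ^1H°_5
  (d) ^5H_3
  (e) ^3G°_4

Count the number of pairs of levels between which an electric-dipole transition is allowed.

(a)–(b): allowed.
(a)–(c): forbidden (parity, ΔS, ΔL, ΔJ).
(a)–(d): forbidden (ΔS, ΔL).
(a)–(e): forbidden (parity, ΔL, ΔJ).
(b)–(c): forbidden (ΔS, ΔL, ΔJ).
(b)–(d): forbidden (parity, ΔS, ΔL, ΔJ).
(b)–(e): forbidden (ΔL, ΔJ).
(c)–(d): forbidden (ΔS, ΔJ).
(c)–(e): forbidden (parity, ΔS).
(d)–(e): forbidden (ΔS).
Allowed pairs: 1 of 10.

1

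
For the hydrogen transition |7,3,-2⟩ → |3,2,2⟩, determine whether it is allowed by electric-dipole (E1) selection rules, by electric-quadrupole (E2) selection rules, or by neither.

Δl = 2 − 3 = -1; l_i + l_f = 5.
Δm_l = +4.
E1 (Δl = ±1, |Δm_l| ≤ 1): not satisfied.
E2 (Δl = 0,±2, l_i+l_f ≥ 2, |Δm_l| ≤ 2): not satisfied.

neither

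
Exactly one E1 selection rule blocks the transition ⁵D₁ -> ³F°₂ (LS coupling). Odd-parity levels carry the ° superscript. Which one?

the ΔS = 0 rule

Reading off the term symbols: S 2→1, L 2→3, J 1→2, parity even→odd.
ΔJ = 0, ±1 (not J=0↔0): J: 1 → 2, ΔJ = +1 — passes.
Parity must change: even → odd — passes.
ΔL = 0, ±1 (not L=0↔0): L: 2 → 3, ΔL = +1 — passes.
ΔS = 0: S: 2 → 1 — fails.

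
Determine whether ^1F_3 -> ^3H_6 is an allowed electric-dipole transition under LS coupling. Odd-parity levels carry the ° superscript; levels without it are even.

Parity must change: even → even — fails.
ΔS = 0: S: 0 → 1 — fails.
ΔL = 0, ±1 (not L=0↔0): L: 3 → 5, ΔL = +2 — fails.
ΔJ = 0, ±1 (not J=0↔0): J: 3 → 6, ΔJ = +3 — fails.
Rule(s) violated: parity, ΔS, ΔL, ΔJ.

forbidden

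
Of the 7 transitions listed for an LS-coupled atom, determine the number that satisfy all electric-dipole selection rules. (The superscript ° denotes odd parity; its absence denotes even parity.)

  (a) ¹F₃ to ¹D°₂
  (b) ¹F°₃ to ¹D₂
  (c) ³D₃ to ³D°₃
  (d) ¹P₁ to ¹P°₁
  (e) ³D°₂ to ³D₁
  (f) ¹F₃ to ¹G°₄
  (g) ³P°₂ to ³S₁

7

(a) allowed
(b) allowed
(c) allowed
(d) allowed
(e) allowed
(f) allowed
(g) allowed
Total allowed: 7 of 7.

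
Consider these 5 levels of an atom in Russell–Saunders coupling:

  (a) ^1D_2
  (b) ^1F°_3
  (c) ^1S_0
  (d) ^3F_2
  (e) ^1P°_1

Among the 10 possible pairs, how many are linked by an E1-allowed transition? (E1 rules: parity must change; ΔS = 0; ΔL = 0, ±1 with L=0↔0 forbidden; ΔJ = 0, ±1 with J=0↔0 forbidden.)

(a)–(b): allowed.
(a)–(c): forbidden (parity, ΔL, ΔJ).
(a)–(d): forbidden (parity, ΔS).
(a)–(e): allowed.
(b)–(c): forbidden (ΔL, ΔJ).
(b)–(d): forbidden (ΔS).
(b)–(e): forbidden (parity, ΔL, ΔJ).
(c)–(d): forbidden (parity, ΔS, ΔL, ΔJ).
(c)–(e): allowed.
(d)–(e): forbidden (ΔS, ΔL).
Allowed pairs: 3 of 10.

3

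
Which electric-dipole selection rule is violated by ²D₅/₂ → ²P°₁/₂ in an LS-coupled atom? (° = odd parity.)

Initial level: S=1/2, L=2, J=5/2, parity even. Final level: S=1/2, L=1, J=1/2, parity odd.
Parity must change: even → odd — ok.
ΔS = 0: S: 1/2 → 1/2 — ok.
ΔL = 0, ±1 (not L=0↔0): L: 2 → 1, ΔL = -1 — ok.
ΔJ = 0, ±1 (not J=0↔0): J: 5/2 → 1/2, ΔJ = -2 — fails.

the ΔJ = 0, ±1 rule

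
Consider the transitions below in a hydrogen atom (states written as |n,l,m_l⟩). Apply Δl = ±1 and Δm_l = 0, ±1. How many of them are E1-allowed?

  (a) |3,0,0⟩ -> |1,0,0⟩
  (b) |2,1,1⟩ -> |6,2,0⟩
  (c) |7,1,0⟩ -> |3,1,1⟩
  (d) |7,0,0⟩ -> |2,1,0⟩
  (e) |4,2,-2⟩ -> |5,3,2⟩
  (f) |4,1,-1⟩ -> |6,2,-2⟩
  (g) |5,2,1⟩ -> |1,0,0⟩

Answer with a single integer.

(a) forbidden — Δl = +0 (E1 requires Δl = ±1)
(b) allowed
(c) forbidden — Δl = +0 (E1 requires Δl = ±1)
(d) allowed
(e) forbidden — Δm_l = +4 (E1 requires Δm_l = 0, ±1)
(f) allowed
(g) forbidden — Δl = -2 (E1 requires Δl = ±1)
Total allowed: 3 of 7.

3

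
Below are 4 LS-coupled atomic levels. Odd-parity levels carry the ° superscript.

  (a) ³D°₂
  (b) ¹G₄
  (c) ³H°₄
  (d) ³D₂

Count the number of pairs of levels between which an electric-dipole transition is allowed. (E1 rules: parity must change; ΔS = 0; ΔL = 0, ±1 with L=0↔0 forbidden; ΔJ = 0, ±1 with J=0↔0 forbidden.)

1

(a)–(b): forbidden (ΔS, ΔL, ΔJ).
(a)–(c): forbidden (parity, ΔL, ΔJ).
(a)–(d): allowed.
(b)–(c): forbidden (ΔS).
(b)–(d): forbidden (parity, ΔS, ΔL, ΔJ).
(c)–(d): forbidden (ΔL, ΔJ).
Allowed pairs: 1 of 6.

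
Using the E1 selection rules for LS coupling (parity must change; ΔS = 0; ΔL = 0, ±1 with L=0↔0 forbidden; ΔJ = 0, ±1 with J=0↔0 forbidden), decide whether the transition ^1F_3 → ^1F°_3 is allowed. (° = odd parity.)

Reading off the term symbols: S 0→0, L 3→3, J 3→3, parity even→odd.
ΔJ = 0, ±1 (not J=0↔0): J: 3 → 3, ΔJ = +0 — ✓.
ΔL = 0, ±1 (not L=0↔0): L: 3 → 3, ΔL = +0 — ✓.
ΔS = 0: S: 0 → 0 — ✓.
Parity must change: even → odd — ✓.
All four E1 rules are satisfied.

allowed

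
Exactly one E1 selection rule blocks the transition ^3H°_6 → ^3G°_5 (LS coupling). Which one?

parity

Reading off the term symbols: S 1→1, L 5→4, J 6→5, parity odd→odd.
ΔL = 0, ±1 (not L=0↔0): L: 5 → 4, ΔL = -1 — passes.
ΔS = 0: S: 1 → 1 — passes.
ΔJ = 0, ±1 (not J=0↔0): J: 6 → 5, ΔJ = -1 — passes.
Parity must change: odd → odd — fails.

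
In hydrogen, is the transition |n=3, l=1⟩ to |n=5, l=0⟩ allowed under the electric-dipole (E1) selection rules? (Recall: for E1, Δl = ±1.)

allowed

Δl = 0 − 1 = -1; the E1 rule Δl = ±1 is passes.
All E1 selection rules are satisfied.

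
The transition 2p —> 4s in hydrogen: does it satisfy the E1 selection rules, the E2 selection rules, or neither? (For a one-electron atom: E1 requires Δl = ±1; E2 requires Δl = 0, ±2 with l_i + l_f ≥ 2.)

E1

Δl = 0 − 1 = -1; l_i + l_f = 1.
E1 (Δl = ±1): satisfied.
E2 (Δl = 0,±2, l_i+l_f ≥ 2): not satisfied.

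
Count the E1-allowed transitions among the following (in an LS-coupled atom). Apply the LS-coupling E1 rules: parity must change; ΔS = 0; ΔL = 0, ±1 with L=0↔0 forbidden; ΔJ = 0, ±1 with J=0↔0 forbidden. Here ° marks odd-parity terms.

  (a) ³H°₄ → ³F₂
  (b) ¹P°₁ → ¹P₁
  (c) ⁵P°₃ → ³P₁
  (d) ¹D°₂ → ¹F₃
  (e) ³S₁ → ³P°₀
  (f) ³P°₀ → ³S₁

4

(a) forbidden (ΔL, ΔJ fail)
(b) allowed
(c) forbidden (ΔS, ΔJ fail)
(d) allowed
(e) allowed
(f) allowed
Total allowed: 4 of 6.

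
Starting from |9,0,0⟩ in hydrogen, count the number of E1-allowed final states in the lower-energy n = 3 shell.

3

E1 requires Δl = ±1, so l_f ∈ {-1, 1}; with 0 ≤ l_f ≤ n_f−1 = 2, the allowed l_f values are {1}.
For l_f = 1: m_f ∈ {m_i−1, m_i, m_i+1} ∩ [−1, 1] = {-1, 0, 1} → 3 states.
Total: 3.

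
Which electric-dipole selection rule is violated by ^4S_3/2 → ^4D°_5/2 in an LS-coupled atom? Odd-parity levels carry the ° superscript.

Reading off the term symbols: S 3/2→3/2, L 0→2, J 3/2→5/2, parity even→odd.
Parity must change: even → odd — ✓.
ΔS = 0: S: 3/2 → 3/2 — ✓.
ΔL = 0, ±1 (not L=0↔0): L: 0 → 2, ΔL = +2 — ✗.
ΔJ = 0, ±1 (not J=0↔0): J: 3/2 → 5/2, ΔJ = +1 — ✓.

the ΔL = 0, ±1 rule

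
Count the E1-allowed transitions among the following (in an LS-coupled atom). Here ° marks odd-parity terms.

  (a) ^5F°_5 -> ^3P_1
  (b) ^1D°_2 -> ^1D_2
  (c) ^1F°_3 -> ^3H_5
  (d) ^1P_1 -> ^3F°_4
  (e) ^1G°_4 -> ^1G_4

2

(a) forbidden (ΔS, ΔL, ΔJ fail)
(b) allowed
(c) forbidden (ΔS, ΔL, ΔJ fail)
(d) forbidden (ΔS, ΔL, ΔJ fail)
(e) allowed
Total allowed: 2 of 5.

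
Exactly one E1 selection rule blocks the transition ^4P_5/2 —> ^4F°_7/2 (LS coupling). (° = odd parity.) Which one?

Initial level: S=3/2, L=1, J=5/2, parity even. Final level: S=3/2, L=3, J=7/2, parity odd.
Parity must change: even → odd — ok.
ΔS = 0: S: 3/2 → 3/2 — ok.
ΔL = 0, ±1 (not L=0↔0): L: 1 → 3, ΔL = +2 — fails.
ΔJ = 0, ±1 (not J=0↔0): J: 5/2 → 7/2, ΔJ = +1 — ok.

the ΔL = 0, ±1 rule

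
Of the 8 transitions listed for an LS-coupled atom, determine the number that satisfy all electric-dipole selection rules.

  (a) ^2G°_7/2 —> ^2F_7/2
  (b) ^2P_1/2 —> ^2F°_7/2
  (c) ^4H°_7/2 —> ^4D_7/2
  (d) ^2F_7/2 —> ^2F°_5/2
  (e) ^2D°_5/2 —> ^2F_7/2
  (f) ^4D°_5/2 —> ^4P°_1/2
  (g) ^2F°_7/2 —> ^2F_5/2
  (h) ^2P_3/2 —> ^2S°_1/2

5

(a) allowed
(b) forbidden (ΔL, ΔJ fail)
(c) forbidden (ΔL fails)
(d) allowed
(e) allowed
(f) forbidden (parity, ΔJ fail)
(g) allowed
(h) allowed
Total allowed: 5 of 8.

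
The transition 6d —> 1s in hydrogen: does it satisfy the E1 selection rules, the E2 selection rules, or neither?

Δl = 0 − 2 = -2; l_i + l_f = 2.
E1 (Δl = ±1): not satisfied.
E2 (Δl = 0,±2, l_i+l_f ≥ 2): satisfied.

E2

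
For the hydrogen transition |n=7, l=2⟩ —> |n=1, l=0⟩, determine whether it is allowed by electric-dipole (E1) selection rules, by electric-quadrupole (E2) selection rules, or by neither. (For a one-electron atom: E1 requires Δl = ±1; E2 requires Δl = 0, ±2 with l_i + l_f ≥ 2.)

E2

Δl = 0 − 2 = -2; l_i + l_f = 2.
E1 (Δl = ±1): not satisfied.
E2 (Δl = 0,±2, l_i+l_f ≥ 2): satisfied.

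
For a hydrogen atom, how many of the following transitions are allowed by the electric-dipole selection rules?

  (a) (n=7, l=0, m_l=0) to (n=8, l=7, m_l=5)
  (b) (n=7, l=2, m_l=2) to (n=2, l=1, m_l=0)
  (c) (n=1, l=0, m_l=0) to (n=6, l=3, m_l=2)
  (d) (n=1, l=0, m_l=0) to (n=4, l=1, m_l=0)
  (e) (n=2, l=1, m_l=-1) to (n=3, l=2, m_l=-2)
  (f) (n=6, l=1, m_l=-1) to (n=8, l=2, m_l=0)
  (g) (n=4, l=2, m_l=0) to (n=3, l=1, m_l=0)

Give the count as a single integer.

4

(a) forbidden — Δl = +7 (E1 requires Δl = ±1); Δm_l = +5 (E1 requires Δm_l = 0, ±1)
(b) forbidden — Δm_l = -2 (E1 requires Δm_l = 0, ±1)
(c) forbidden — Δl = +3 (E1 requires Δl = ±1); Δm_l = +2 (E1 requires Δm_l = 0, ±1)
(d) allowed
(e) allowed
(f) allowed
(g) allowed
Total allowed: 4 of 7.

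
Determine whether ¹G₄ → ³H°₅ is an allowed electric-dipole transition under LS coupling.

Reading off the term symbols: S 0→1, L 4→5, J 4→5, parity even→odd.
Parity must change: even → odd — ✓.
ΔS = 0: S: 0 → 1 — ✗.
ΔL = 0, ±1 (not L=0↔0): L: 4 → 5, ΔL = +1 — ✓.
ΔJ = 0, ±1 (not J=0↔0): J: 4 → 5, ΔJ = +1 — ✓.
Rule(s) violated: ΔS.

forbidden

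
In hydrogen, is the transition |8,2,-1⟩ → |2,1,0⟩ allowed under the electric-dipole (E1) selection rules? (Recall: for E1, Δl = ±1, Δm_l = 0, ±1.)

l: 2 → 1 (Δl = -1). Δl = ±1 satisfied.
Δm_l = 0 − (-1) = +1. E1 requires Δm_l = 0, ±1: satisfied.
All E1 selection rules are satisfied.

allowed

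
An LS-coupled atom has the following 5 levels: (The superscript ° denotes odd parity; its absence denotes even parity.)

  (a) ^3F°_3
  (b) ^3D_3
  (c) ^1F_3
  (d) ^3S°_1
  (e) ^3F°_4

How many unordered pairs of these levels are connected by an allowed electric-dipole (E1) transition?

(a)–(b): allowed.
(a)–(c): forbidden (ΔS).
(a)–(d): forbidden (parity, ΔL, ΔJ).
(a)–(e): forbidden (parity).
(b)–(c): forbidden (parity, ΔS).
(b)–(d): forbidden (ΔL, ΔJ).
(b)–(e): allowed.
(c)–(d): forbidden (ΔS, ΔL, ΔJ).
(c)–(e): forbidden (ΔS).
(d)–(e): forbidden (parity, ΔL, ΔJ).
Allowed pairs: 2 of 10.

2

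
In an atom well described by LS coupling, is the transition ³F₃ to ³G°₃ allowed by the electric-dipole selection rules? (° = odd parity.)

allowed

Reading off the term symbols: S 1→1, L 3→4, J 3→3, parity even→odd.
Parity must change: even → odd — ok.
ΔS = 0: S: 1 → 1 — ok.
ΔL = 0, ±1 (not L=0↔0): L: 3 → 4, ΔL = +1 — ok.
ΔJ = 0, ±1 (not J=0↔0): J: 3 → 3, ΔJ = +0 — ok.
All four E1 rules are satisfied.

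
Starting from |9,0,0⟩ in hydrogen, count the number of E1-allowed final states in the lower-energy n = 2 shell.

E1 requires Δl = ±1, so l_f ∈ {-1, 1}; with 0 ≤ l_f ≤ n_f−1 = 1, the allowed l_f values are {1}.
For l_f = 1: m_f ∈ {m_i−1, m_i, m_i+1} ∩ [−1, 1] = {-1, 0, 1} → 3 states.
Total: 3.

3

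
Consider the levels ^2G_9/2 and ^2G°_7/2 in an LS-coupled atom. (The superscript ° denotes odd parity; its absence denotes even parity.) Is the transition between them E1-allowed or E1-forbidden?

allowed

Initial level: S=1/2, L=4, J=9/2, parity even. Final level: S=1/2, L=4, J=7/2, parity odd.
ΔS = 0: S: 1/2 → 1/2 — ok.
ΔJ = 0, ±1 (not J=0↔0): J: 9/2 → 7/2, ΔJ = -1 — ok.
ΔL = 0, ±1 (not L=0↔0): L: 4 → 4, ΔL = +0 — ok.
Parity must change: even → odd — ok.
All four E1 rules are satisfied.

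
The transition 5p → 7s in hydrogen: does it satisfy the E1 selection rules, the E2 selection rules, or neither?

Δl = 0 − 1 = -1; l_i + l_f = 1.
E1 (Δl = ±1): satisfied.
E2 (Δl = 0,±2, l_i+l_f ≥ 2): not satisfied.

E1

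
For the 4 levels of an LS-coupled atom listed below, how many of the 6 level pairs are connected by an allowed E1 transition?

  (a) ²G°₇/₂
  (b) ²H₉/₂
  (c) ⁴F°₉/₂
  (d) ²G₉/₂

2

(a)–(b): allowed.
(a)–(c): forbidden (parity, ΔS).
(a)–(d): allowed.
(b)–(c): forbidden (ΔS, ΔL).
(b)–(d): forbidden (parity).
(c)–(d): forbidden (ΔS).
Allowed pairs: 2 of 6.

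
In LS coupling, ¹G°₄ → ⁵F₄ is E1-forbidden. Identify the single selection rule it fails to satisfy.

the ΔS = 0 rule

Initial level: S=0, L=4, J=4, parity odd. Final level: S=2, L=3, J=4, parity even.
Parity must change: odd → even — ok.
ΔS = 0: S: 0 → 2 — fails.
ΔL = 0, ±1 (not L=0↔0): L: 4 → 3, ΔL = -1 — ok.
ΔJ = 0, ±1 (not J=0↔0): J: 4 → 4, ΔJ = +0 — ok.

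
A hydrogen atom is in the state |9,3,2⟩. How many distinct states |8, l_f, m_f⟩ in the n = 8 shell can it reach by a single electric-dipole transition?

E1 requires Δl = ±1, so l_f ∈ {2, 4}; with 0 ≤ l_f ≤ n_f−1 = 7, the allowed l_f values are {2, 4}.
For l_f = 2: m_f ∈ {m_i−1, m_i, m_i+1} ∩ [−2, 2] = {1, 2} → 2 states.
For l_f = 4: m_f ∈ {m_i−1, m_i, m_i+1} ∩ [−4, 4] = {1, 2, 3} → 3 states.
Total: 5.

5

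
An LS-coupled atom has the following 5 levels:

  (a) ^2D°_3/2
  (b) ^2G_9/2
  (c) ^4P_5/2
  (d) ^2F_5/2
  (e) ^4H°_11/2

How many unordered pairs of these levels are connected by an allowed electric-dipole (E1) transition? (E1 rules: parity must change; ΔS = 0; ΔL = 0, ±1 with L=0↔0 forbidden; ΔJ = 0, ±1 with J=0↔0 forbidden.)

1

(a)–(b): forbidden (ΔL, ΔJ).
(a)–(c): forbidden (ΔS).
(a)–(d): allowed.
(a)–(e): forbidden (parity, ΔS, ΔL, ΔJ).
(b)–(c): forbidden (parity, ΔS, ΔL, ΔJ).
(b)–(d): forbidden (parity, ΔJ).
(b)–(e): forbidden (ΔS).
(c)–(d): forbidden (parity, ΔS, ΔL).
(c)–(e): forbidden (ΔL, ΔJ).
(d)–(e): forbidden (ΔS, ΔL, ΔJ).
Allowed pairs: 1 of 10.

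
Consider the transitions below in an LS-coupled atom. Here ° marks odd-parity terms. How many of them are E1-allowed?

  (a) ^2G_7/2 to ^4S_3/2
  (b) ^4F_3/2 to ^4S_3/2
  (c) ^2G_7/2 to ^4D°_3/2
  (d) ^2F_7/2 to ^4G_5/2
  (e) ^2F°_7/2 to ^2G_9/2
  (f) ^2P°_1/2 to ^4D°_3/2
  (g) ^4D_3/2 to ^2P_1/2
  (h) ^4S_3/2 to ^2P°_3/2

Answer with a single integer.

1

(a) forbidden (parity, ΔS, ΔL, ΔJ fail)
(b) forbidden (parity, ΔL fail)
(c) forbidden (ΔS, ΔL, ΔJ fail)
(d) forbidden (parity, ΔS fail)
(e) allowed
(f) forbidden (parity, ΔS fail)
(g) forbidden (parity, ΔS fail)
(h) forbidden (ΔS fails)
Total allowed: 1 of 8.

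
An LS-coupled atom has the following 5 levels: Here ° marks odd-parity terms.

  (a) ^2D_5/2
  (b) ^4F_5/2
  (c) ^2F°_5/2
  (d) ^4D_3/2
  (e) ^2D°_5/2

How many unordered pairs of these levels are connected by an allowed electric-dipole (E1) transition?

(a)–(b): forbidden (parity, ΔS).
(a)–(c): allowed.
(a)–(d): forbidden (parity, ΔS).
(a)–(e): allowed.
(b)–(c): forbidden (ΔS).
(b)–(d): forbidden (parity).
(b)–(e): forbidden (ΔS).
(c)–(d): forbidden (ΔS).
(c)–(e): forbidden (parity).
(d)–(e): forbidden (ΔS).
Allowed pairs: 2 of 10.

2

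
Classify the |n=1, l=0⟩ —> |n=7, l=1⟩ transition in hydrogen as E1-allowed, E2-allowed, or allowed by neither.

E1

Δl = 1 − 0 = +1; l_i + l_f = 1.
E1 (Δl = ±1): satisfied.
E2 (Δl = 0,±2, l_i+l_f ≥ 2): not satisfied.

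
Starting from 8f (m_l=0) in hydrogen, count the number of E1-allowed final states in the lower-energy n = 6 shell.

E1 requires Δl = ±1, so l_f ∈ {2, 4}; with 0 ≤ l_f ≤ n_f−1 = 5, the allowed l_f values are {2, 4}.
For l_f = 2: m_f ∈ {m_i−1, m_i, m_i+1} ∩ [−2, 2] = {-1, 0, 1} → 3 states.
For l_f = 4: m_f ∈ {m_i−1, m_i, m_i+1} ∩ [−4, 4] = {-1, 0, 1} → 3 states.
Total: 6.

6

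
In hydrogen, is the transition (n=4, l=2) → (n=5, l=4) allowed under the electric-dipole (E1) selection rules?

l: 2 → 4 (Δl = +2). Δl = ±1 fails.
The transition is electric-dipole forbidden.

forbidden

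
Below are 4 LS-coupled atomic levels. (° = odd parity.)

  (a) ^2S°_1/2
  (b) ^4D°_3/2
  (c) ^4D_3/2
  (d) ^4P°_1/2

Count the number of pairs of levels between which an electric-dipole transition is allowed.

2

(a)–(b): forbidden (parity, ΔS, ΔL).
(a)–(c): forbidden (ΔS, ΔL).
(a)–(d): forbidden (parity, ΔS).
(b)–(c): allowed.
(b)–(d): forbidden (parity).
(c)–(d): allowed.
Allowed pairs: 2 of 6.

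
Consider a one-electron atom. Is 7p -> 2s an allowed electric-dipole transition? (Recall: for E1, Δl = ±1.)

allowed

Initial l = 1, final l = 0, so Δl = -1. E1 requires Δl = ±1: ✓.
All E1 selection rules are satisfied.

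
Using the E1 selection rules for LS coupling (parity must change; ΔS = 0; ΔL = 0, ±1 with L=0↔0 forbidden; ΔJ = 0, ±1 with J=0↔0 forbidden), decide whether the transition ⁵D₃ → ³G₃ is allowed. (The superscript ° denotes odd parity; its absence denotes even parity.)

Reading off the term symbols: S 2→1, L 2→4, J 3→3, parity even→even.
Parity must change: even → even — fails.
ΔS = 0: S: 2 → 1 — fails.
ΔL = 0, ±1 (not L=0↔0): L: 2 → 4, ΔL = +2 — fails.
ΔJ = 0, ±1 (not J=0↔0): J: 3 → 3, ΔJ = +0 — passes.
Rule(s) violated: parity, ΔS, ΔL.

forbidden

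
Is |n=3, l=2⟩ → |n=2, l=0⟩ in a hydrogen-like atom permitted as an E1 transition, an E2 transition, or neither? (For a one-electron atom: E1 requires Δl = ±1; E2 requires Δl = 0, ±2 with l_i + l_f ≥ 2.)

Δl = 0 − 2 = -2; l_i + l_f = 2.
E1 (Δl = ±1): not satisfied.
E2 (Δl = 0,±2, l_i+l_f ≥ 2): satisfied.

E2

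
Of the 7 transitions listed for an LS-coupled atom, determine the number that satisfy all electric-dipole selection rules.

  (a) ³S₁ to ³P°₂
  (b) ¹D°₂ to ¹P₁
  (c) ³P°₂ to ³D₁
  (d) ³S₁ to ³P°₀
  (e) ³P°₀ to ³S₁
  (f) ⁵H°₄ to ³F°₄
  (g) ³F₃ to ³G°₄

6

(a) allowed
(b) allowed
(c) allowed
(d) allowed
(e) allowed
(f) forbidden (parity, ΔS, ΔL fail)
(g) allowed
Total allowed: 6 of 7.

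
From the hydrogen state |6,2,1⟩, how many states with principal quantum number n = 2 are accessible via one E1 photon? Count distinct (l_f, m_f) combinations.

E1 requires Δl = ±1, so l_f ∈ {1, 3}; with 0 ≤ l_f ≤ n_f−1 = 1, the allowed l_f values are {1}.
For l_f = 1: m_f ∈ {m_i−1, m_i, m_i+1} ∩ [−1, 1] = {0, 1} → 2 states.
Total: 2.

2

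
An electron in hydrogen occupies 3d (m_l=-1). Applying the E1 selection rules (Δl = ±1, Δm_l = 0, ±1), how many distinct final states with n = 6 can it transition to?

E1 requires Δl = ±1, so l_f ∈ {1, 3}; with 0 ≤ l_f ≤ n_f−1 = 5, the allowed l_f values are {1, 3}.
For l_f = 1: m_f ∈ {m_i−1, m_i, m_i+1} ∩ [−1, 1] = {-1, 0} → 2 states.
For l_f = 3: m_f ∈ {m_i−1, m_i, m_i+1} ∩ [−3, 3] = {-2, -1, 0} → 3 states.
Total: 5.

5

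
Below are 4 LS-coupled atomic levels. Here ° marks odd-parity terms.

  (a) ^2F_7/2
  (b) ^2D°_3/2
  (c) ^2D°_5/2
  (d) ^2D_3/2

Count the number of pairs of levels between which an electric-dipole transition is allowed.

(a)–(b): forbidden (ΔJ).
(a)–(c): allowed.
(a)–(d): forbidden (parity, ΔJ).
(b)–(c): forbidden (parity).
(b)–(d): allowed.
(c)–(d): allowed.
Allowed pairs: 3 of 6.

3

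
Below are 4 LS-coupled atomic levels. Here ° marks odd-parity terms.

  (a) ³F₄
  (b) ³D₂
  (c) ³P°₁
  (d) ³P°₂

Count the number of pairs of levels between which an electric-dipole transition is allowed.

(a)–(b): forbidden (parity, ΔJ).
(a)–(c): forbidden (ΔL, ΔJ).
(a)–(d): forbidden (ΔL, ΔJ).
(b)–(c): allowed.
(b)–(d): allowed.
(c)–(d): forbidden (parity).
Allowed pairs: 2 of 6.

2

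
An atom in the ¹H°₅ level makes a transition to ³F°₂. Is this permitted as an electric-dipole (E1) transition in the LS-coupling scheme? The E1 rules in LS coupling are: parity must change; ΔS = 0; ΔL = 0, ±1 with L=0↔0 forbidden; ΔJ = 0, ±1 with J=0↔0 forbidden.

Parity must change: odd → odd — fails.
ΔS = 0: S: 0 → 1 — fails.
ΔL = 0, ±1 (not L=0↔0): L: 5 → 3, ΔL = -2 — fails.
ΔJ = 0, ±1 (not J=0↔0): J: 5 → 2, ΔJ = -3 — fails.
Rule(s) violated: parity, ΔS, ΔL, ΔJ.

forbidden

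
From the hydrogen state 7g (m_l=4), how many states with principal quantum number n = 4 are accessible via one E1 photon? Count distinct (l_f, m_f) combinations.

1

E1 requires Δl = ±1, so l_f ∈ {3, 5}; with 0 ≤ l_f ≤ n_f−1 = 3, the allowed l_f values are {3}.
For l_f = 3: m_f ∈ {m_i−1, m_i, m_i+1} ∩ [−3, 3] = {3} → 1 state.
Total: 1.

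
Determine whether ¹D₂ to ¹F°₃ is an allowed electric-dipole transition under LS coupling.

Initial level: S=0, L=2, J=2, parity even. Final level: S=0, L=3, J=3, parity odd.
ΔL = 0, ±1 (not L=0↔0): L: 2 → 3, ΔL = +1 — satisfied.
Parity must change: even → odd — satisfied.
ΔJ = 0, ±1 (not J=0↔0): J: 2 → 3, ΔJ = +1 — satisfied.
ΔS = 0: S: 0 → 0 — satisfied.
All four E1 rules are satisfied.

allowed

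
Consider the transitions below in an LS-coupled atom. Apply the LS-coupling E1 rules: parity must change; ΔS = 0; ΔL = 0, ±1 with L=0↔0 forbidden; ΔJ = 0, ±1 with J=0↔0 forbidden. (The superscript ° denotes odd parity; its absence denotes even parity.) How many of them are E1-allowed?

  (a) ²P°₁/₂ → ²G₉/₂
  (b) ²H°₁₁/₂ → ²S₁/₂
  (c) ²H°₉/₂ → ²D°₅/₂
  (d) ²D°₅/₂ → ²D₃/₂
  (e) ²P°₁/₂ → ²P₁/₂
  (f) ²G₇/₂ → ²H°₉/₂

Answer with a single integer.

3

(a) forbidden (ΔL, ΔJ fail)
(b) forbidden (ΔL, ΔJ fail)
(c) forbidden (parity, ΔL, ΔJ fail)
(d) allowed
(e) allowed
(f) allowed
Total allowed: 3 of 6.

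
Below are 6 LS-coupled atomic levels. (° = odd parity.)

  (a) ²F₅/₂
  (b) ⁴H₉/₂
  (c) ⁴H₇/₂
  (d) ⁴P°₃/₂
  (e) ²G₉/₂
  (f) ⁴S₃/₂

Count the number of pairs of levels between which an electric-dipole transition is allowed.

(a)–(b): forbidden (parity, ΔS, ΔL, ΔJ).
(a)–(c): forbidden (parity, ΔS, ΔL).
(a)–(d): forbidden (ΔS, ΔL).
(a)–(e): forbidden (parity, ΔJ).
(a)–(f): forbidden (parity, ΔS, ΔL).
(b)–(c): forbidden (parity).
(b)–(d): forbidden (ΔL, ΔJ).
(b)–(e): forbidden (parity, ΔS).
(b)–(f): forbidden (parity, ΔL, ΔJ).
(c)–(d): forbidden (ΔL, ΔJ).
(c)–(e): forbidden (parity, ΔS).
(c)–(f): forbidden (parity, ΔL, ΔJ).
(d)–(e): forbidden (ΔS, ΔL, ΔJ).
(d)–(f): allowed.
(e)–(f): forbidden (parity, ΔS, ΔL, ΔJ).
Allowed pairs: 1 of 15.

1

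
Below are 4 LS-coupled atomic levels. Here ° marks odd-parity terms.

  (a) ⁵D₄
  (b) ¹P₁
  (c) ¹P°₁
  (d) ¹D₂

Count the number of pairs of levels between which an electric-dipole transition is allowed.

(a)–(b): forbidden (parity, ΔS, ΔJ).
(a)–(c): forbidden (ΔS, ΔJ).
(a)–(d): forbidden (parity, ΔS, ΔJ).
(b)–(c): allowed.
(b)–(d): forbidden (parity).
(c)–(d): allowed.
Allowed pairs: 2 of 6.

2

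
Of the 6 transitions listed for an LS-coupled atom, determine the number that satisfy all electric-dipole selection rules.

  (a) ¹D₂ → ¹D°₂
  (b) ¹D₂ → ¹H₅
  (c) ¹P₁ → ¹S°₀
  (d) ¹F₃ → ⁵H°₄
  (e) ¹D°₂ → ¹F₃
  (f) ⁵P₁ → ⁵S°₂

4

(a) allowed
(b) forbidden (parity, ΔL, ΔJ fail)
(c) allowed
(d) forbidden (ΔS, ΔL fail)
(e) allowed
(f) allowed
Total allowed: 4 of 6.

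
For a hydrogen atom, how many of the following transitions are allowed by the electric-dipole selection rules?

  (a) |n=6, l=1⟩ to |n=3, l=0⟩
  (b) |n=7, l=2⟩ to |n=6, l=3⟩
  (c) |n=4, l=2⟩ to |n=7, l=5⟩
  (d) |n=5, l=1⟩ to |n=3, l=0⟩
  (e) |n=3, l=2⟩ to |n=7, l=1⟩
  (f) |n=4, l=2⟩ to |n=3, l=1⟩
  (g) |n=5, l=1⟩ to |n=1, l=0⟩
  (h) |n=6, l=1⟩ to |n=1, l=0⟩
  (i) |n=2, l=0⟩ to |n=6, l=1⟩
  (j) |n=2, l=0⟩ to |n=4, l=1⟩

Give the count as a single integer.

9

(a) allowed
(b) allowed
(c) forbidden — Δl = +3 (E1 requires Δl = ±1)
(d) allowed
(e) allowed
(f) allowed
(g) allowed
(h) allowed
(i) allowed
(j) allowed
Total allowed: 9 of 10.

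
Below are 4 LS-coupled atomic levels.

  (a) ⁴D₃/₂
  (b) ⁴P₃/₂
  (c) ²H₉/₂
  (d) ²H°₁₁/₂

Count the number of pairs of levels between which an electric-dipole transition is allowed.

(a)–(b): forbidden (parity).
(a)–(c): forbidden (parity, ΔS, ΔL, ΔJ).
(a)–(d): forbidden (ΔS, ΔL, ΔJ).
(b)–(c): forbidden (parity, ΔS, ΔL, ΔJ).
(b)–(d): forbidden (ΔS, ΔL, ΔJ).
(c)–(d): allowed.
Allowed pairs: 1 of 6.

1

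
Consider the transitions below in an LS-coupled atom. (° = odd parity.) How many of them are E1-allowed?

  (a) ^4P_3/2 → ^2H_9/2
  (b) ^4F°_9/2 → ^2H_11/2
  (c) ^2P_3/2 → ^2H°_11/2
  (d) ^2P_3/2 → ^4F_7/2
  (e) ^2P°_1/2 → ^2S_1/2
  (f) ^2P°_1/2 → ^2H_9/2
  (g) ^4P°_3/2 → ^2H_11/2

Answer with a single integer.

(a) forbidden (parity, ΔS, ΔL, ΔJ fail)
(b) forbidden (ΔS, ΔL fail)
(c) forbidden (ΔL, ΔJ fail)
(d) forbidden (parity, ΔS, ΔL, ΔJ fail)
(e) allowed
(f) forbidden (ΔL, ΔJ fail)
(g) forbidden (ΔS, ΔL, ΔJ fail)
Total allowed: 1 of 7.

1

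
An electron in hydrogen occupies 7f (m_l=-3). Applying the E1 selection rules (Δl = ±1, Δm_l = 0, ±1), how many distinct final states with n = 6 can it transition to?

E1 requires Δl = ±1, so l_f ∈ {2, 4}; with 0 ≤ l_f ≤ n_f−1 = 5, the allowed l_f values are {2, 4}.
For l_f = 2: m_f ∈ {m_i−1, m_i, m_i+1} ∩ [−2, 2] = {-2} → 1 state.
For l_f = 4: m_f ∈ {m_i−1, m_i, m_i+1} ∩ [−4, 4] = {-4, -3, -2} → 3 states.
Total: 4.

4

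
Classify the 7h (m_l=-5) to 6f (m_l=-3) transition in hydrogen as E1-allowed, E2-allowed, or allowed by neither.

Δl = 3 − 5 = -2; l_i + l_f = 8.
Δm_l = +2.
E1 (Δl = ±1, |Δm_l| ≤ 1): not satisfied.
E2 (Δl = 0,±2, l_i+l_f ≥ 2, |Δm_l| ≤ 2): satisfied.

E2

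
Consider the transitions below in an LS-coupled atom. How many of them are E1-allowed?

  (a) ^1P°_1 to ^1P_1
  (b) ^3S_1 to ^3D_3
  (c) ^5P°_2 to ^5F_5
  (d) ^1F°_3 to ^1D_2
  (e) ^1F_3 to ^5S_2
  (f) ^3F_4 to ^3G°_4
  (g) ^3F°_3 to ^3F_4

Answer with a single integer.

(a) allowed
(b) forbidden (parity, ΔL, ΔJ fail)
(c) forbidden (ΔL, ΔJ fail)
(d) allowed
(e) forbidden (parity, ΔS, ΔL fail)
(f) allowed
(g) allowed
Total allowed: 4 of 7.

4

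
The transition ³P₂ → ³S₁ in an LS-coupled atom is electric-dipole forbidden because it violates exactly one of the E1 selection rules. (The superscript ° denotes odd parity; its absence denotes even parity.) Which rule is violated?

Parity must change: even → even — fails.
ΔS = 0: S: 1 → 1 — passes.
ΔL = 0, ±1 (not L=0↔0): L: 1 → 0, ΔL = -1 — passes.
ΔJ = 0, ±1 (not J=0↔0): J: 2 → 1, ΔJ = -1 — passes.

parity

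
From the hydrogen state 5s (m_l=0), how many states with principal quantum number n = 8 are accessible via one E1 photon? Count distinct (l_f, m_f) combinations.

E1 requires Δl = ±1, so l_f ∈ {-1, 1}; with 0 ≤ l_f ≤ n_f−1 = 7, the allowed l_f values are {1}.
For l_f = 1: m_f ∈ {m_i−1, m_i, m_i+1} ∩ [−1, 1] = {-1, 0, 1} → 3 states.
Total: 3.

3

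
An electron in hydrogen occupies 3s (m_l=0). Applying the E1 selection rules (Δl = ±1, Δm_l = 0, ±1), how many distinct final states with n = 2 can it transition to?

3

E1 requires Δl = ±1, so l_f ∈ {-1, 1}; with 0 ≤ l_f ≤ n_f−1 = 1, the allowed l_f values are {1}.
For l_f = 1: m_f ∈ {m_i−1, m_i, m_i+1} ∩ [−1, 1] = {-1, 0, 1} → 3 states.
Total: 3.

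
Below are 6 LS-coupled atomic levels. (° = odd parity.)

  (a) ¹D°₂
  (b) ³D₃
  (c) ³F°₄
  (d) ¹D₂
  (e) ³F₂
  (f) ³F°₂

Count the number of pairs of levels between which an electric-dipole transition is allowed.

4

(a)–(b): forbidden (ΔS).
(a)–(c): forbidden (parity, ΔS, ΔJ).
(a)–(d): allowed.
(a)–(e): forbidden (ΔS).
(a)–(f): forbidden (parity, ΔS).
(b)–(c): allowed.
(b)–(d): forbidden (parity, ΔS).
(b)–(e): forbidden (parity).
(b)–(f): allowed.
(c)–(d): forbidden (ΔS, ΔJ).
(c)–(e): forbidden (ΔJ).
(c)–(f): forbidden (parity, ΔJ).
(d)–(e): forbidden (parity, ΔS).
(d)–(f): forbidden (ΔS).
(e)–(f): allowed.
Allowed pairs: 4 of 15.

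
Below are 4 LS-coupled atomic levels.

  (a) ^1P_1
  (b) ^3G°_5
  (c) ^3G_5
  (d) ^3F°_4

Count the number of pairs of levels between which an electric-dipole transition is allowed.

(a)–(b): forbidden (ΔS, ΔL, ΔJ).
(a)–(c): forbidden (parity, ΔS, ΔL, ΔJ).
(a)–(d): forbidden (ΔS, ΔL, ΔJ).
(b)–(c): allowed.
(b)–(d): forbidden (parity).
(c)–(d): allowed.
Allowed pairs: 2 of 6.

2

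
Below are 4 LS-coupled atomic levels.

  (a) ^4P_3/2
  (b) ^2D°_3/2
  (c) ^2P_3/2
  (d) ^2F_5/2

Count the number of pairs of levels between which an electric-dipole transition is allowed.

(a)–(b): forbidden (ΔS).
(a)–(c): forbidden (parity, ΔS).
(a)–(d): forbidden (parity, ΔS, ΔL).
(b)–(c): allowed.
(b)–(d): allowed.
(c)–(d): forbidden (parity, ΔL).
Allowed pairs: 2 of 6.

2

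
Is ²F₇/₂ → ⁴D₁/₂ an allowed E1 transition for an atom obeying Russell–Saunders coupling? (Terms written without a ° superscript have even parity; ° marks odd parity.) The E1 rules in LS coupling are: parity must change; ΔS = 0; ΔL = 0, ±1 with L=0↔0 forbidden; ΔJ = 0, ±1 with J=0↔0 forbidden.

Reading off the term symbols: S 1/2→3/2, L 3→2, J 7/2→1/2, parity even→even.
Parity must change: even → even — fails.
ΔS = 0: S: 1/2 → 3/2 — fails.
ΔL = 0, ±1 (not L=0↔0): L: 3 → 2, ΔL = -1 — ok.
ΔJ = 0, ±1 (not J=0↔0): J: 7/2 → 1/2, ΔJ = -3 — fails.
Rule(s) violated: parity, ΔS, ΔJ.

forbidden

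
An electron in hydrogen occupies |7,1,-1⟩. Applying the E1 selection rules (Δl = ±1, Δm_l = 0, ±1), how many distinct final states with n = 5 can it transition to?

4

E1 requires Δl = ±1, so l_f ∈ {0, 2}; with 0 ≤ l_f ≤ n_f−1 = 4, the allowed l_f values are {0, 2}.
For l_f = 0: m_f ∈ {m_i−1, m_i, m_i+1} ∩ [−0, 0] = {0} → 1 state.
For l_f = 2: m_f ∈ {m_i−1, m_i, m_i+1} ∩ [−2, 2] = {-2, -1, 0} → 3 states.
Total: 4.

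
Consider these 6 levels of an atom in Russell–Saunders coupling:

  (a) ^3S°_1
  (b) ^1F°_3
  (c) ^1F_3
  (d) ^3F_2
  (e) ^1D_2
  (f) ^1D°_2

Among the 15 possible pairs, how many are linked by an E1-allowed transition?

4

(a)–(b): forbidden (parity, ΔS, ΔL, ΔJ).
(a)–(c): forbidden (ΔS, ΔL, ΔJ).
(a)–(d): forbidden (ΔL).
(a)–(e): forbidden (ΔS, ΔL).
(a)–(f): forbidden (parity, ΔS, ΔL).
(b)–(c): allowed.
(b)–(d): forbidden (ΔS).
(b)–(e): allowed.
(b)–(f): forbidden (parity).
(c)–(d): forbidden (parity, ΔS).
(c)–(e): forbidden (parity).
(c)–(f): allowed.
(d)–(e): forbidden (parity, ΔS).
(d)–(f): forbidden (ΔS).
(e)–(f): allowed.
Allowed pairs: 4 of 15.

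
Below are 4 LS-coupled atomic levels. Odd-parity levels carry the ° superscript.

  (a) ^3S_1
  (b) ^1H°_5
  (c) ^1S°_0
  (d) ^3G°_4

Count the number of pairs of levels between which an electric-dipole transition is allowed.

(a)–(b): forbidden (ΔS, ΔL, ΔJ).
(a)–(c): forbidden (ΔS, ΔL).
(a)–(d): forbidden (ΔL, ΔJ).
(b)–(c): forbidden (parity, ΔL, ΔJ).
(b)–(d): forbidden (parity, ΔS).
(c)–(d): forbidden (parity, ΔS, ΔL, ΔJ).
Allowed pairs: 0 of 6.

0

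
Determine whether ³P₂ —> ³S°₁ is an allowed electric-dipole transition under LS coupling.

allowed

Initial level: S=1, L=1, J=2, parity even. Final level: S=1, L=0, J=1, parity odd.
ΔJ = 0, ±1 (not J=0↔0): J: 2 → 1, ΔJ = -1 — ✓.
Parity must change: even → odd — ✓.
ΔL = 0, ±1 (not L=0↔0): L: 1 → 0, ΔL = -1 — ✓.
ΔS = 0: S: 1 → 1 — ✓.
All four E1 rules are satisfied.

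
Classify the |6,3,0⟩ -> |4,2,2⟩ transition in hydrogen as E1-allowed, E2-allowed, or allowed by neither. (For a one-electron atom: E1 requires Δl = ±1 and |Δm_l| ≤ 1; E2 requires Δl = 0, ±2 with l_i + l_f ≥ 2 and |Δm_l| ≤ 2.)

neither

Δl = 2 − 3 = -1; l_i + l_f = 5.
Δm_l = +2.
E1 (Δl = ±1, |Δm_l| ≤ 1): not satisfied.
E2 (Δl = 0,±2, l_i+l_f ≥ 2, |Δm_l| ≤ 2): not satisfied.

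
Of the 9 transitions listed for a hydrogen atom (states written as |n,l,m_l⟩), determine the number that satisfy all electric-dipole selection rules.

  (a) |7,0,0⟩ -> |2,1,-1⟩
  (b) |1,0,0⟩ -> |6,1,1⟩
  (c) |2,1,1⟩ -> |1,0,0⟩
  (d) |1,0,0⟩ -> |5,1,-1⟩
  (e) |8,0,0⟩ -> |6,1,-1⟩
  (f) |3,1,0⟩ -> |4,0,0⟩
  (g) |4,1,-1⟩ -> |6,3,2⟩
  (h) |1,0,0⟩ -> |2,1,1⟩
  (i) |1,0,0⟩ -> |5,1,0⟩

8

(a) allowed
(b) allowed
(c) allowed
(d) allowed
(e) allowed
(f) allowed
(g) forbidden — Δl = +2 (E1 requires Δl = ±1); Δm_l = +3 (E1 requires Δm_l = 0, ±1)
(h) allowed
(i) allowed
Total allowed: 8 of 9.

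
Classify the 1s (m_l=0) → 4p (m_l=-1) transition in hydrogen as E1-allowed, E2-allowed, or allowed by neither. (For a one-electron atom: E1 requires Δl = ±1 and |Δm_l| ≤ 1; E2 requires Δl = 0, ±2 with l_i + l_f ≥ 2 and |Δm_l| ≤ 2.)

E1

Δl = 1 − 0 = +1; l_i + l_f = 1.
Δm_l = -1.
E1 (Δl = ±1, |Δm_l| ≤ 1): satisfied.
E2 (Δl = 0,±2, l_i+l_f ≥ 2, |Δm_l| ≤ 2): not satisfied.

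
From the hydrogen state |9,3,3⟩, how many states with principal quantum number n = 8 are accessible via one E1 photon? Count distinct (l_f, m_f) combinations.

4

E1 requires Δl = ±1, so l_f ∈ {2, 4}; with 0 ≤ l_f ≤ n_f−1 = 7, the allowed l_f values are {2, 4}.
For l_f = 2: m_f ∈ {m_i−1, m_i, m_i+1} ∩ [−2, 2] = {2} → 1 state.
For l_f = 4: m_f ∈ {m_i−1, m_i, m_i+1} ∩ [−4, 4] = {2, 3, 4} → 3 states.
Total: 4.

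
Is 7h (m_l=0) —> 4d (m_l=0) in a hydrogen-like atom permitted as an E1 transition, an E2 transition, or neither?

neither

Δl = 2 − 5 = -3; l_i + l_f = 7.
Δm_l = +0.
E1 (Δl = ±1, |Δm_l| ≤ 1): not satisfied.
E2 (Δl = 0,±2, l_i+l_f ≥ 2, |Δm_l| ≤ 2): not satisfied.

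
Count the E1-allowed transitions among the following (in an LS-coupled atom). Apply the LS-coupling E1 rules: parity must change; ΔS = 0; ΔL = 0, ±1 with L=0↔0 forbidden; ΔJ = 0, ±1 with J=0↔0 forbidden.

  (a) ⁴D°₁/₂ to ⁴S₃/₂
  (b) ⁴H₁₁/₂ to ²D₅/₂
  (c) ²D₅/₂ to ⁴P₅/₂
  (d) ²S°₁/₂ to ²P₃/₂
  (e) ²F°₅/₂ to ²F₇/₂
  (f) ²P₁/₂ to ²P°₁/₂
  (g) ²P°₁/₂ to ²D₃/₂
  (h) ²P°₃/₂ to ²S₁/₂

(a) forbidden (ΔL fails)
(b) forbidden (parity, ΔS, ΔL, ΔJ fail)
(c) forbidden (parity, ΔS fail)
(d) allowed
(e) allowed
(f) allowed
(g) allowed
(h) allowed
Total allowed: 5 of 8.

5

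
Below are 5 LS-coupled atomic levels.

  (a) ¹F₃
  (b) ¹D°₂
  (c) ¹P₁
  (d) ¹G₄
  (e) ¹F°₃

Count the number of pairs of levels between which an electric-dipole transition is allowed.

(a)–(b): allowed.
(a)–(c): forbidden (parity, ΔL, ΔJ).
(a)–(d): forbidden (parity).
(a)–(e): allowed.
(b)–(c): allowed.
(b)–(d): forbidden (ΔL, ΔJ).
(b)–(e): forbidden (parity).
(c)–(d): forbidden (parity, ΔL, ΔJ).
(c)–(e): forbidden (ΔL, ΔJ).
(d)–(e): allowed.
Allowed pairs: 4 of 10.

4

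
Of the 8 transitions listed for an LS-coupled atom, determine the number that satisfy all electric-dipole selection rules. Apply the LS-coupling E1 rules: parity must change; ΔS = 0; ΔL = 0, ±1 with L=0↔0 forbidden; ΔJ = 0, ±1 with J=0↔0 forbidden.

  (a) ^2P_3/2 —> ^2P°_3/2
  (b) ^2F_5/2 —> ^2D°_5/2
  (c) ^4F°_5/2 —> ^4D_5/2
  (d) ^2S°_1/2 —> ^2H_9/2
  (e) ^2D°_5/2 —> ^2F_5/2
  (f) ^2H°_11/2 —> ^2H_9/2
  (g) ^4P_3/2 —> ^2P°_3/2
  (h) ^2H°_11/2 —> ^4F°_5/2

5

(a) allowed
(b) allowed
(c) allowed
(d) forbidden (ΔL, ΔJ fail)
(e) allowed
(f) allowed
(g) forbidden (ΔS fails)
(h) forbidden (parity, ΔS, ΔL, ΔJ fail)
Total allowed: 5 of 8.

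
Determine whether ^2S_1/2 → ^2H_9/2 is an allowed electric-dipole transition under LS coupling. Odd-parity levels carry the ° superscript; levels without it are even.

forbidden

Initial level: S=1/2, L=0, J=1/2, parity even. Final level: S=1/2, L=5, J=9/2, parity even.
ΔL = 0, ±1 (not L=0↔0): L: 0 → 5, ΔL = +5 — fails.
ΔS = 0: S: 1/2 → 1/2 — passes.
ΔJ = 0, ±1 (not J=0↔0): J: 1/2 → 9/2, ΔJ = +4 — fails.
Parity must change: even → even — fails.
Rule(s) violated: parity, ΔL, ΔJ.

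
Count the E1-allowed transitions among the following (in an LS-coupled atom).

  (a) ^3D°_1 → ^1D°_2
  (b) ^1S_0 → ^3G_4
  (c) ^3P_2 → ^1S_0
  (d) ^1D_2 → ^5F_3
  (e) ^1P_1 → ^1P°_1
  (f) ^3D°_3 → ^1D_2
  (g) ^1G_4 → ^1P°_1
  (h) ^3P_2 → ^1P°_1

1

(a) forbidden (parity, ΔS fail)
(b) forbidden (parity, ΔS, ΔL, ΔJ fail)
(c) forbidden (parity, ΔS, ΔJ fail)
(d) forbidden (parity, ΔS fail)
(e) allowed
(f) forbidden (ΔS fails)
(g) forbidden (ΔL, ΔJ fail)
(h) forbidden (ΔS fails)
Total allowed: 1 of 8.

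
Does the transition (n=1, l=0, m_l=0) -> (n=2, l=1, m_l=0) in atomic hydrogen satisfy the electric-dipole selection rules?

allowed

Δl = 1 − 0 = +1; the E1 rule Δl = ±1 is ✓.
m_l: 0 → 0 (Δm_l = +0). |Δm_l| ≤ 1 ✓.
All E1 selection rules are satisfied.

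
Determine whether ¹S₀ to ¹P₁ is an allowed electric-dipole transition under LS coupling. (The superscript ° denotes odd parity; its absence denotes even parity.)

Parity must change: even → even — fails.
ΔS = 0: S: 0 → 0 — ok.
ΔL = 0, ±1 (not L=0↔0): L: 0 → 1, ΔL = +1 — ok.
ΔJ = 0, ±1 (not J=0↔0): J: 0 → 1, ΔJ = +1 — ok.
Rule(s) violated: parity.

forbidden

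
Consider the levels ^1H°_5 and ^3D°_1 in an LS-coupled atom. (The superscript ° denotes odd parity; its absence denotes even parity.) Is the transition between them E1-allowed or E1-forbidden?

Reading off the term symbols: S 0→1, L 5→2, J 5→1, parity odd→odd.
ΔS = 0: S: 0 → 1 — fails.
ΔL = 0, ±1 (not L=0↔0): L: 5 → 2, ΔL = -3 — fails.
Parity must change: odd → odd — fails.
ΔJ = 0, ±1 (not J=0↔0): J: 5 → 1, ΔJ = -4 — fails.
Rule(s) violated: parity, ΔS, ΔL, ΔJ.

forbidden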